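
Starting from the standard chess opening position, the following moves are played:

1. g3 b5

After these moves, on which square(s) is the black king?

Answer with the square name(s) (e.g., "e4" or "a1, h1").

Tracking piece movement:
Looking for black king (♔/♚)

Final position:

  a b c d e f g h
  ─────────────────
8│♜ ♞ ♝ ♛ ♚ ♝ ♞ ♜│8
7│♟ · ♟ ♟ ♟ ♟ ♟ ♟│7
6│· · · · · · · ·│6
5│· ♟ · · · · · ·│5
4│· · · · · · · ·│4
3│· · · · · · ♙ ·│3
2│♙ ♙ ♙ ♙ ♙ ♙ · ♙│2
1│♖ ♘ ♗ ♕ ♔ ♗ ♘ ♖│1
  ─────────────────
  a b c d e f g h


e8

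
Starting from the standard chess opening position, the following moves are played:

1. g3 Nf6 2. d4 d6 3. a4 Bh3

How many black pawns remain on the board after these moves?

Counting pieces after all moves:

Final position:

  a b c d e f g h
  ─────────────────
8│♜ ♞ · ♛ ♚ ♝ · ♜│8
7│♟ ♟ ♟ · ♟ ♟ ♟ ♟│7
6│· · · ♟ · ♞ · ·│6
5│· · · · · · · ·│5
4│♙ · · ♙ · · · ·│4
3│· · · · · · ♙ ♝│3
2│· ♙ ♙ · ♙ ♙ · ♙│2
1│♖ ♘ ♗ ♕ ♔ ♗ ♘ ♖│1
  ─────────────────
  a b c d e f g h


8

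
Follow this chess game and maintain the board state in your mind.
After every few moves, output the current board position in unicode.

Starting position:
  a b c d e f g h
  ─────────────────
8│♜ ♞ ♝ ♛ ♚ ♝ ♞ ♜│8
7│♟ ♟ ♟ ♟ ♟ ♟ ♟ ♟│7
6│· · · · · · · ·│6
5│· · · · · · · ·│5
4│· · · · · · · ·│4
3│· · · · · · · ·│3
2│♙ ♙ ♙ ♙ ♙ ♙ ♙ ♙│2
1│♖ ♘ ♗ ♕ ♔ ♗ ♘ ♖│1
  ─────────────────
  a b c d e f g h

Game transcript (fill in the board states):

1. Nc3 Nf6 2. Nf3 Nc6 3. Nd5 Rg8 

  a b c d e f g h
  ─────────────────
8│♜ · ♝ ♛ ♚ ♝ ♜ ·│8
7│♟ ♟ ♟ ♟ ♟ ♟ ♟ ♟│7
6│· · ♞ · · ♞ · ·│6
5│· · · ♘ · · · ·│5
4│· · · · · · · ·│4
3│· · · · · ♘ · ·│3
2│♙ ♙ ♙ ♙ ♙ ♙ ♙ ♙│2
1│♖ · ♗ ♕ ♔ ♗ · ♖│1
  ─────────────────
  a b c d e f g h

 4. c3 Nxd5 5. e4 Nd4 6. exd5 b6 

  a b c d e f g h
  ─────────────────
8│♜ · ♝ ♛ ♚ ♝ ♜ ·│8
7│♟ · ♟ ♟ ♟ ♟ ♟ ♟│7
6│· ♟ · · · · · ·│6
5│· · · ♙ · · · ·│5
4│· · · ♞ · · · ·│4
3│· · ♙ · · ♘ · ·│3
2│♙ ♙ · ♙ · ♙ ♙ ♙│2
1│♖ · ♗ ♕ ♔ ♗ · ♖│1
  ─────────────────
  a b c d e f g h

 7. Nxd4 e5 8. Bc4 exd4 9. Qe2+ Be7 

  a b c d e f g h
  ─────────────────
8│♜ · ♝ ♛ ♚ · ♜ ·│8
7│♟ · ♟ ♟ ♝ ♟ ♟ ♟│7
6│· ♟ · · · · · ·│6
5│· · · ♙ · · · ·│5
4│· · ♗ ♟ · · · ·│4
3│· · ♙ · · · · ·│3
2│♙ ♙ · ♙ ♕ ♙ ♙ ♙│2
1│♖ · ♗ · ♔ · · ♖│1
  ─────────────────
  a b c d e f g h

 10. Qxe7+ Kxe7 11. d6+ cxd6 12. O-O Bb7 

  a b c d e f g h
  ─────────────────
8│♜ · · ♛ · · ♜ ·│8
7│♟ ♝ · ♟ ♚ ♟ ♟ ♟│7
6│· ♟ · ♟ · · · ·│6
5│· · · · · · · ·│5
4│· · ♗ ♟ · · · ·│4
3│· · ♙ · · · · ·│3
2│♙ ♙ · ♙ · ♙ ♙ ♙│2
1│♖ · ♗ · · ♖ ♔ ·│1
  ─────────────────
  a b c d e f g h

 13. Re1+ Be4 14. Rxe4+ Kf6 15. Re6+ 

  a b c d e f g h
  ─────────────────
8│♜ · · ♛ · · ♜ ·│8
7│♟ · · ♟ · ♟ ♟ ♟│7
6│· ♟ · ♟ ♖ ♚ · ·│6
5│· · · · · · · ·│5
4│· · ♗ ♟ · · · ·│4
3│· · ♙ · · · · ·│3
2│♙ ♙ · ♙ · ♙ ♙ ♙│2
1│♖ · ♗ · · · ♔ ·│1
  ─────────────────
  a b c d e f g h


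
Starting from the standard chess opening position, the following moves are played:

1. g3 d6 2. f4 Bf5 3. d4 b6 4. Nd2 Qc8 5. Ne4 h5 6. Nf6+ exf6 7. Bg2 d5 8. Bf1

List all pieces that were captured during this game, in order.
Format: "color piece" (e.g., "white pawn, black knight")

Tracking captures:
  exf6: captured white knight

white knight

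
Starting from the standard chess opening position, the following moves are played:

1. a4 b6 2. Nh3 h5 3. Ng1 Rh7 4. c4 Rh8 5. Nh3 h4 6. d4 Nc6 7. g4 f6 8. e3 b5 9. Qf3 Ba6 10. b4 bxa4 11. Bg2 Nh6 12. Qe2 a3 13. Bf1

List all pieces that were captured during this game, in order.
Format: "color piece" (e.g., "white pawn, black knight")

Tracking captures:
  bxa4: captured white pawn

white pawn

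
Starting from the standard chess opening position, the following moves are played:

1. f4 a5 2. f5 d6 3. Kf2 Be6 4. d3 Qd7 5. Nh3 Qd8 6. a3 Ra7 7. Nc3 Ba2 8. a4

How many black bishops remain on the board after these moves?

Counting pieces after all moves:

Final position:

  a b c d e f g h
  ─────────────────
8│· ♞ · ♛ ♚ ♝ ♞ ♜│8
7│♜ ♟ ♟ · ♟ ♟ ♟ ♟│7
6│· · · ♟ · · · ·│6
5│♟ · · · · ♙ · ·│5
4│♙ · · · · · · ·│4
3│· · ♘ ♙ · · · ♘│3
2│♝ ♙ ♙ · ♙ ♔ ♙ ♙│2
1│♖ · ♗ ♕ · ♗ · ♖│1
  ─────────────────
  a b c d e f g h


2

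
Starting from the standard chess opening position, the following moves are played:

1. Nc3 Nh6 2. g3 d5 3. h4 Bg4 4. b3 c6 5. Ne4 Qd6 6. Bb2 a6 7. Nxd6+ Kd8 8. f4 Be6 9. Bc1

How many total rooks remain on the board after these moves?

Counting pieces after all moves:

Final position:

  a b c d e f g h
  ─────────────────
8│♜ ♞ · ♚ · ♝ · ♜│8
7│· ♟ · · ♟ ♟ ♟ ♟│7
6│♟ · ♟ ♘ ♝ · · ♞│6
5│· · · ♟ · · · ·│5
4│· · · · · ♙ · ♙│4
3│· ♙ · · · · ♙ ·│3
2│♙ · ♙ ♙ ♙ · · ·│2
1│♖ · ♗ ♕ ♔ ♗ ♘ ♖│1
  ─────────────────
  a b c d e f g h


4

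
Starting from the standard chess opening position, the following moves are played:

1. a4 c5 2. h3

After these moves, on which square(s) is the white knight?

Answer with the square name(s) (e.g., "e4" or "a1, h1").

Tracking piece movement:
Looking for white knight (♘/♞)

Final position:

  a b c d e f g h
  ─────────────────
8│♜ ♞ ♝ ♛ ♚ ♝ ♞ ♜│8
7│♟ ♟ · ♟ ♟ ♟ ♟ ♟│7
6│· · · · · · · ·│6
5│· · ♟ · · · · ·│5
4│♙ · · · · · · ·│4
3│· · · · · · · ♙│3
2│· ♙ ♙ ♙ ♙ ♙ ♙ ·│2
1│♖ ♘ ♗ ♕ ♔ ♗ ♘ ♖│1
  ─────────────────
  a b c d e f g h


b1, g1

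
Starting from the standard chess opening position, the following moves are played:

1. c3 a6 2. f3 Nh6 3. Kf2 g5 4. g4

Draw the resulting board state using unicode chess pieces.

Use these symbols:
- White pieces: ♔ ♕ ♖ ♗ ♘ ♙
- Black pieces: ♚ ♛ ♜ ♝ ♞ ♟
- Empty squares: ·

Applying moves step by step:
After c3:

♜ ♞ ♝ ♛ ♚ ♝ ♞ ♜
♟ ♟ ♟ ♟ ♟ ♟ ♟ ♟
· · · · · · · ·
· · · · · · · ·
· · · · · · · ·
· · ♙ · · · · ·
♙ ♙ · ♙ ♙ ♙ ♙ ♙
♖ ♘ ♗ ♕ ♔ ♗ ♘ ♖


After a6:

♜ ♞ ♝ ♛ ♚ ♝ ♞ ♜
· ♟ ♟ ♟ ♟ ♟ ♟ ♟
♟ · · · · · · ·
· · · · · · · ·
· · · · · · · ·
· · ♙ · · · · ·
♙ ♙ · ♙ ♙ ♙ ♙ ♙
♖ ♘ ♗ ♕ ♔ ♗ ♘ ♖


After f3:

♜ ♞ ♝ ♛ ♚ ♝ ♞ ♜
· ♟ ♟ ♟ ♟ ♟ ♟ ♟
♟ · · · · · · ·
· · · · · · · ·
· · · · · · · ·
· · ♙ · · ♙ · ·
♙ ♙ · ♙ ♙ · ♙ ♙
♖ ♘ ♗ ♕ ♔ ♗ ♘ ♖


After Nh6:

♜ ♞ ♝ ♛ ♚ ♝ · ♜
· ♟ ♟ ♟ ♟ ♟ ♟ ♟
♟ · · · · · · ♞
· · · · · · · ·
· · · · · · · ·
· · ♙ · · ♙ · ·
♙ ♙ · ♙ ♙ · ♙ ♙
♖ ♘ ♗ ♕ ♔ ♗ ♘ ♖


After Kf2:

♜ ♞ ♝ ♛ ♚ ♝ · ♜
· ♟ ♟ ♟ ♟ ♟ ♟ ♟
♟ · · · · · · ♞
· · · · · · · ·
· · · · · · · ·
· · ♙ · · ♙ · ·
♙ ♙ · ♙ ♙ ♔ ♙ ♙
♖ ♘ ♗ ♕ · ♗ ♘ ♖


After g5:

♜ ♞ ♝ ♛ ♚ ♝ · ♜
· ♟ ♟ ♟ ♟ ♟ · ♟
♟ · · · · · · ♞
· · · · · · ♟ ·
· · · · · · · ·
· · ♙ · · ♙ · ·
♙ ♙ · ♙ ♙ ♔ ♙ ♙
♖ ♘ ♗ ♕ · ♗ ♘ ♖


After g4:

♜ ♞ ♝ ♛ ♚ ♝ · ♜
· ♟ ♟ ♟ ♟ ♟ · ♟
♟ · · · · · · ♞
· · · · · · ♟ ·
· · · · · · ♙ ·
· · ♙ · · ♙ · ·
♙ ♙ · ♙ ♙ ♔ · ♙
♖ ♘ ♗ ♕ · ♗ ♘ ♖



  a b c d e f g h
  ─────────────────
8│♜ ♞ ♝ ♛ ♚ ♝ · ♜│8
7│· ♟ ♟ ♟ ♟ ♟ · ♟│7
6│♟ · · · · · · ♞│6
5│· · · · · · ♟ ·│5
4│· · · · · · ♙ ·│4
3│· · ♙ · · ♙ · ·│3
2│♙ ♙ · ♙ ♙ ♔ · ♙│2
1│♖ ♘ ♗ ♕ · ♗ ♘ ♖│1
  ─────────────────
  a b c d e f g h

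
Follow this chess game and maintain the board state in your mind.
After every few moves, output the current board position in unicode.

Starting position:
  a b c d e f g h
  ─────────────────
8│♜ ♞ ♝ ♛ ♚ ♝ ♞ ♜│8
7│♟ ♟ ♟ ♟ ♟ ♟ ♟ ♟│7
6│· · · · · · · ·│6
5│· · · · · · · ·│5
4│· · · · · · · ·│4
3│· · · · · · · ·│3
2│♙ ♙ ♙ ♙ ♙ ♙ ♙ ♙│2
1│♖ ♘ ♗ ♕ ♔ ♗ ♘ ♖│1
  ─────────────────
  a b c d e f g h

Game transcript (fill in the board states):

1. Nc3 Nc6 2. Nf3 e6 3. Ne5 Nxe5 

  a b c d e f g h
  ─────────────────
8│♜ · ♝ ♛ ♚ ♝ ♞ ♜│8
7│♟ ♟ ♟ ♟ · ♟ ♟ ♟│7
6│· · · · ♟ · · ·│6
5│· · · · ♞ · · ·│5
4│· · · · · · · ·│4
3│· · ♘ · · · · ·│3
2│♙ ♙ ♙ ♙ ♙ ♙ ♙ ♙│2
1│♖ · ♗ ♕ ♔ ♗ · ♖│1
  ─────────────────
  a b c d e f g h

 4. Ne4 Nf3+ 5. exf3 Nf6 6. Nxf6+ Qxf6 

  a b c d e f g h
  ─────────────────
8│♜ · ♝ · ♚ ♝ · ♜│8
7│♟ ♟ ♟ ♟ · ♟ ♟ ♟│7
6│· · · · ♟ ♛ · ·│6
5│· · · · · · · ·│5
4│· · · · · · · ·│4
3│· · · · · ♙ · ·│3
2│♙ ♙ ♙ ♙ · ♙ ♙ ♙│2
1│♖ · ♗ ♕ ♔ ♗ · ♖│1
  ─────────────────
  a b c d e f g h

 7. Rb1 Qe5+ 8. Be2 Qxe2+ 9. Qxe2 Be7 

  a b c d e f g h
  ─────────────────
8│♜ · ♝ · ♚ · · ♜│8
7│♟ ♟ ♟ ♟ ♝ ♟ ♟ ♟│7
6│· · · · ♟ · · ·│6
5│· · · · · · · ·│5
4│· · · · · · · ·│4
3│· · · · · ♙ · ·│3
2│♙ ♙ ♙ ♙ ♕ ♙ ♙ ♙│2
1│· ♖ ♗ · ♔ · · ♖│1
  ─────────────────
  a b c d e f g h

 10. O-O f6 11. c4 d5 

  a b c d e f g h
  ─────────────────
8│♜ · ♝ · ♚ · · ♜│8
7│♟ ♟ ♟ · ♝ · ♟ ♟│7
6│· · · · ♟ ♟ · ·│6
5│· · · ♟ · · · ·│5
4│· · ♙ · · · · ·│4
3│· · · · · ♙ · ·│3
2│♙ ♙ · ♙ ♕ ♙ ♙ ♙│2
1│· ♖ ♗ · · ♖ ♔ ·│1
  ─────────────────
  a b c d e f g h


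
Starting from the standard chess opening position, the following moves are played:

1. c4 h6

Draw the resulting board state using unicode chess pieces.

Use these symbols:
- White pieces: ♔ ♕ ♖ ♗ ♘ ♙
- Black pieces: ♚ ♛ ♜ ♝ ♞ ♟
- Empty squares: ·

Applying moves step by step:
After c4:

♜ ♞ ♝ ♛ ♚ ♝ ♞ ♜
♟ ♟ ♟ ♟ ♟ ♟ ♟ ♟
· · · · · · · ·
· · · · · · · ·
· · ♙ · · · · ·
· · · · · · · ·
♙ ♙ · ♙ ♙ ♙ ♙ ♙
♖ ♘ ♗ ♕ ♔ ♗ ♘ ♖


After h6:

♜ ♞ ♝ ♛ ♚ ♝ ♞ ♜
♟ ♟ ♟ ♟ ♟ ♟ ♟ ·
· · · · · · · ♟
· · · · · · · ·
· · ♙ · · · · ·
· · · · · · · ·
♙ ♙ · ♙ ♙ ♙ ♙ ♙
♖ ♘ ♗ ♕ ♔ ♗ ♘ ♖



  a b c d e f g h
  ─────────────────
8│♜ ♞ ♝ ♛ ♚ ♝ ♞ ♜│8
7│♟ ♟ ♟ ♟ ♟ ♟ ♟ ·│7
6│· · · · · · · ♟│6
5│· · · · · · · ·│5
4│· · ♙ · · · · ·│4
3│· · · · · · · ·│3
2│♙ ♙ · ♙ ♙ ♙ ♙ ♙│2
1│♖ ♘ ♗ ♕ ♔ ♗ ♘ ♖│1
  ─────────────────
  a b c d e f g h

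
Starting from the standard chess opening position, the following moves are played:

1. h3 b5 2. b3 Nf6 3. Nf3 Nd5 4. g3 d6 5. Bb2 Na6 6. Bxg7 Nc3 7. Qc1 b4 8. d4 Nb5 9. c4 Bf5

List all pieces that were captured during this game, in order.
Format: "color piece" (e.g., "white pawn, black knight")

Tracking captures:
  Bxg7: captured black pawn

black pawn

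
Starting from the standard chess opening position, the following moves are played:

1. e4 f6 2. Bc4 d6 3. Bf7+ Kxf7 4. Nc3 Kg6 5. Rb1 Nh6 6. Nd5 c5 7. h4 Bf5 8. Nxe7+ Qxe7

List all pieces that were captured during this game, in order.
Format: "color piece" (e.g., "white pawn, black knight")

Tracking captures:
  Kxf7: captured white bishop
  Nxe7+: captured black pawn
  Qxe7: captured white knight

white bishop, black pawn, white knight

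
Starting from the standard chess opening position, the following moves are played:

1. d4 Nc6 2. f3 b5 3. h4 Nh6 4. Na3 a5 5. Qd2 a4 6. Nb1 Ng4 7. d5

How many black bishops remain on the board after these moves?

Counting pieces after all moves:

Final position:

  a b c d e f g h
  ─────────────────
8│♜ · ♝ ♛ ♚ ♝ · ♜│8
7│· · ♟ ♟ ♟ ♟ ♟ ♟│7
6│· · ♞ · · · · ·│6
5│· ♟ · ♙ · · · ·│5
4│♟ · · · · · ♞ ♙│4
3│· · · · · ♙ · ·│3
2│♙ ♙ ♙ ♕ ♙ · ♙ ·│2
1│♖ ♘ ♗ · ♔ ♗ ♘ ♖│1
  ─────────────────
  a b c d e f g h


2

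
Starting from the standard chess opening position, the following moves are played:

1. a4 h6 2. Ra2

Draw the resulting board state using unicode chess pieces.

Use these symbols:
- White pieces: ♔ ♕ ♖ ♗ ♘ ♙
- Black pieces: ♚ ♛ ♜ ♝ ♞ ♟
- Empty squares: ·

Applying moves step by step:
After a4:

♜ ♞ ♝ ♛ ♚ ♝ ♞ ♜
♟ ♟ ♟ ♟ ♟ ♟ ♟ ♟
· · · · · · · ·
· · · · · · · ·
♙ · · · · · · ·
· · · · · · · ·
· ♙ ♙ ♙ ♙ ♙ ♙ ♙
♖ ♘ ♗ ♕ ♔ ♗ ♘ ♖


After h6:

♜ ♞ ♝ ♛ ♚ ♝ ♞ ♜
♟ ♟ ♟ ♟ ♟ ♟ ♟ ·
· · · · · · · ♟
· · · · · · · ·
♙ · · · · · · ·
· · · · · · · ·
· ♙ ♙ ♙ ♙ ♙ ♙ ♙
♖ ♘ ♗ ♕ ♔ ♗ ♘ ♖


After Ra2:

♜ ♞ ♝ ♛ ♚ ♝ ♞ ♜
♟ ♟ ♟ ♟ ♟ ♟ ♟ ·
· · · · · · · ♟
· · · · · · · ·
♙ · · · · · · ·
· · · · · · · ·
♖ ♙ ♙ ♙ ♙ ♙ ♙ ♙
· ♘ ♗ ♕ ♔ ♗ ♘ ♖



  a b c d e f g h
  ─────────────────
8│♜ ♞ ♝ ♛ ♚ ♝ ♞ ♜│8
7│♟ ♟ ♟ ♟ ♟ ♟ ♟ ·│7
6│· · · · · · · ♟│6
5│· · · · · · · ·│5
4│♙ · · · · · · ·│4
3│· · · · · · · ·│3
2│♖ ♙ ♙ ♙ ♙ ♙ ♙ ♙│2
1│· ♘ ♗ ♕ ♔ ♗ ♘ ♖│1
  ─────────────────
  a b c d e f g h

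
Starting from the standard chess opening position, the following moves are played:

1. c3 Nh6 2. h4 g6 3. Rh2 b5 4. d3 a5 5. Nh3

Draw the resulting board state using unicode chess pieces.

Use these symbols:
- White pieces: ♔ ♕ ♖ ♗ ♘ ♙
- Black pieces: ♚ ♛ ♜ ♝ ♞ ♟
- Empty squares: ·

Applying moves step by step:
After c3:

♜ ♞ ♝ ♛ ♚ ♝ ♞ ♜
♟ ♟ ♟ ♟ ♟ ♟ ♟ ♟
· · · · · · · ·
· · · · · · · ·
· · · · · · · ·
· · ♙ · · · · ·
♙ ♙ · ♙ ♙ ♙ ♙ ♙
♖ ♘ ♗ ♕ ♔ ♗ ♘ ♖


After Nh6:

♜ ♞ ♝ ♛ ♚ ♝ · ♜
♟ ♟ ♟ ♟ ♟ ♟ ♟ ♟
· · · · · · · ♞
· · · · · · · ·
· · · · · · · ·
· · ♙ · · · · ·
♙ ♙ · ♙ ♙ ♙ ♙ ♙
♖ ♘ ♗ ♕ ♔ ♗ ♘ ♖


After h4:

♜ ♞ ♝ ♛ ♚ ♝ · ♜
♟ ♟ ♟ ♟ ♟ ♟ ♟ ♟
· · · · · · · ♞
· · · · · · · ·
· · · · · · · ♙
· · ♙ · · · · ·
♙ ♙ · ♙ ♙ ♙ ♙ ·
♖ ♘ ♗ ♕ ♔ ♗ ♘ ♖


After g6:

♜ ♞ ♝ ♛ ♚ ♝ · ♜
♟ ♟ ♟ ♟ ♟ ♟ · ♟
· · · · · · ♟ ♞
· · · · · · · ·
· · · · · · · ♙
· · ♙ · · · · ·
♙ ♙ · ♙ ♙ ♙ ♙ ·
♖ ♘ ♗ ♕ ♔ ♗ ♘ ♖


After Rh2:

♜ ♞ ♝ ♛ ♚ ♝ · ♜
♟ ♟ ♟ ♟ ♟ ♟ · ♟
· · · · · · ♟ ♞
· · · · · · · ·
· · · · · · · ♙
· · ♙ · · · · ·
♙ ♙ · ♙ ♙ ♙ ♙ ♖
♖ ♘ ♗ ♕ ♔ ♗ ♘ ·


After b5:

♜ ♞ ♝ ♛ ♚ ♝ · ♜
♟ · ♟ ♟ ♟ ♟ · ♟
· · · · · · ♟ ♞
· ♟ · · · · · ·
· · · · · · · ♙
· · ♙ · · · · ·
♙ ♙ · ♙ ♙ ♙ ♙ ♖
♖ ♘ ♗ ♕ ♔ ♗ ♘ ·


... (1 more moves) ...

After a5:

♜ ♞ ♝ ♛ ♚ ♝ · ♜
· · ♟ ♟ ♟ ♟ · ♟
· · · · · · ♟ ♞
♟ ♟ · · · · · ·
· · · · · · · ♙
· · ♙ ♙ · · · ·
♙ ♙ · · ♙ ♙ ♙ ♖
♖ ♘ ♗ ♕ ♔ ♗ ♘ ·


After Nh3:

♜ ♞ ♝ ♛ ♚ ♝ · ♜
· · ♟ ♟ ♟ ♟ · ♟
· · · · · · ♟ ♞
♟ ♟ · · · · · ·
· · · · · · · ♙
· · ♙ ♙ · · · ♘
♙ ♙ · · ♙ ♙ ♙ ♖
♖ ♘ ♗ ♕ ♔ ♗ · ·



  a b c d e f g h
  ─────────────────
8│♜ ♞ ♝ ♛ ♚ ♝ · ♜│8
7│· · ♟ ♟ ♟ ♟ · ♟│7
6│· · · · · · ♟ ♞│6
5│♟ ♟ · · · · · ·│5
4│· · · · · · · ♙│4
3│· · ♙ ♙ · · · ♘│3
2│♙ ♙ · · ♙ ♙ ♙ ♖│2
1│♖ ♘ ♗ ♕ ♔ ♗ · ·│1
  ─────────────────
  a b c d e f g h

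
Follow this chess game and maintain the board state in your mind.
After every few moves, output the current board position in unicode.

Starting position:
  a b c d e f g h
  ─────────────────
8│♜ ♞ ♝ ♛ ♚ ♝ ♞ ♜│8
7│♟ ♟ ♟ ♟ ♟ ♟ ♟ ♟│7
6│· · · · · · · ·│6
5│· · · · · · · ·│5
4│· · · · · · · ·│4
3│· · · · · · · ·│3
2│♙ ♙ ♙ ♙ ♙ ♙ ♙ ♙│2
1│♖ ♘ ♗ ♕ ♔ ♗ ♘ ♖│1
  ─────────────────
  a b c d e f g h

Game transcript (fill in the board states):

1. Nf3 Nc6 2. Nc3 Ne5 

  a b c d e f g h
  ─────────────────
8│♜ · ♝ ♛ ♚ ♝ ♞ ♜│8
7│♟ ♟ ♟ ♟ ♟ ♟ ♟ ♟│7
6│· · · · · · · ·│6
5│· · · · ♞ · · ·│5
4│· · · · · · · ·│4
3│· · ♘ · · ♘ · ·│3
2│♙ ♙ ♙ ♙ ♙ ♙ ♙ ♙│2
1│♖ · ♗ ♕ ♔ ♗ · ♖│1
  ─────────────────
  a b c d e f g h

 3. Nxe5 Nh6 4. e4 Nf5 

  a b c d e f g h
  ─────────────────
8│♜ · ♝ ♛ ♚ ♝ · ♜│8
7│♟ ♟ ♟ ♟ ♟ ♟ ♟ ♟│7
6│· · · · · · · ·│6
5│· · · · ♘ ♞ · ·│5
4│· · · · ♙ · · ·│4
3│· · ♘ · · · · ·│3
2│♙ ♙ ♙ ♙ · ♙ ♙ ♙│2
1│♖ · ♗ ♕ ♔ ♗ · ♖│1
  ─────────────────
  a b c d e f g h

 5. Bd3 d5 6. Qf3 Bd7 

  a b c d e f g h
  ─────────────────
8│♜ · · ♛ ♚ ♝ · ♜│8
7│♟ ♟ ♟ ♝ ♟ ♟ ♟ ♟│7
6│· · · · · · · ·│6
5│· · · ♟ ♘ ♞ · ·│5
4│· · · · ♙ · · ·│4
3│· · ♘ ♗ · ♕ · ·│3
2│♙ ♙ ♙ ♙ · ♙ ♙ ♙│2
1│♖ · ♗ · ♔ · · ♖│1
  ─────────────────
  a b c d e f g h

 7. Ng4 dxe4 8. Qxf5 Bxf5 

  a b c d e f g h
  ─────────────────
8│♜ · · ♛ ♚ ♝ · ♜│8
7│♟ ♟ ♟ · ♟ ♟ ♟ ♟│7
6│· · · · · · · ·│6
5│· · · · · ♝ · ·│5
4│· · · · ♟ · ♘ ·│4
3│· · ♘ ♗ · · · ·│3
2│♙ ♙ ♙ ♙ · ♙ ♙ ♙│2
1│♖ · ♗ · ♔ · · ♖│1
  ─────────────────
  a b c d e f g h

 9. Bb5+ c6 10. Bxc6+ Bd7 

  a b c d e f g h
  ─────────────────
8│♜ · · ♛ ♚ ♝ · ♜│8
7│♟ ♟ · ♝ ♟ ♟ ♟ ♟│7
6│· · ♗ · · · · ·│6
5│· · · · · · · ·│5
4│· · · · ♟ · ♘ ·│4
3│· · ♘ · · · · ·│3
2│♙ ♙ ♙ ♙ · ♙ ♙ ♙│2
1│♖ · ♗ · ♔ · · ♖│1
  ─────────────────
  a b c d e f g h



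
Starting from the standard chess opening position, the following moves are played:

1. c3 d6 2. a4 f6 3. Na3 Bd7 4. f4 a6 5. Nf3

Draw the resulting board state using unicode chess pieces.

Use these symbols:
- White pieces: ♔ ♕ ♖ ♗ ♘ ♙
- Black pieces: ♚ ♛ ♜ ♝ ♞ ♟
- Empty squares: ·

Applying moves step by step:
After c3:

♜ ♞ ♝ ♛ ♚ ♝ ♞ ♜
♟ ♟ ♟ ♟ ♟ ♟ ♟ ♟
· · · · · · · ·
· · · · · · · ·
· · · · · · · ·
· · ♙ · · · · ·
♙ ♙ · ♙ ♙ ♙ ♙ ♙
♖ ♘ ♗ ♕ ♔ ♗ ♘ ♖


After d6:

♜ ♞ ♝ ♛ ♚ ♝ ♞ ♜
♟ ♟ ♟ · ♟ ♟ ♟ ♟
· · · ♟ · · · ·
· · · · · · · ·
· · · · · · · ·
· · ♙ · · · · ·
♙ ♙ · ♙ ♙ ♙ ♙ ♙
♖ ♘ ♗ ♕ ♔ ♗ ♘ ♖


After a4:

♜ ♞ ♝ ♛ ♚ ♝ ♞ ♜
♟ ♟ ♟ · ♟ ♟ ♟ ♟
· · · ♟ · · · ·
· · · · · · · ·
♙ · · · · · · ·
· · ♙ · · · · ·
· ♙ · ♙ ♙ ♙ ♙ ♙
♖ ♘ ♗ ♕ ♔ ♗ ♘ ♖


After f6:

♜ ♞ ♝ ♛ ♚ ♝ ♞ ♜
♟ ♟ ♟ · ♟ · ♟ ♟
· · · ♟ · ♟ · ·
· · · · · · · ·
♙ · · · · · · ·
· · ♙ · · · · ·
· ♙ · ♙ ♙ ♙ ♙ ♙
♖ ♘ ♗ ♕ ♔ ♗ ♘ ♖


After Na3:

♜ ♞ ♝ ♛ ♚ ♝ ♞ ♜
♟ ♟ ♟ · ♟ · ♟ ♟
· · · ♟ · ♟ · ·
· · · · · · · ·
♙ · · · · · · ·
♘ · ♙ · · · · ·
· ♙ · ♙ ♙ ♙ ♙ ♙
♖ · ♗ ♕ ♔ ♗ ♘ ♖


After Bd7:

♜ ♞ · ♛ ♚ ♝ ♞ ♜
♟ ♟ ♟ ♝ ♟ · ♟ ♟
· · · ♟ · ♟ · ·
· · · · · · · ·
♙ · · · · · · ·
♘ · ♙ · · · · ·
· ♙ · ♙ ♙ ♙ ♙ ♙
♖ · ♗ ♕ ♔ ♗ ♘ ♖


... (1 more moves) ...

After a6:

♜ ♞ · ♛ ♚ ♝ ♞ ♜
· ♟ ♟ ♝ ♟ · ♟ ♟
♟ · · ♟ · ♟ · ·
· · · · · · · ·
♙ · · · · ♙ · ·
♘ · ♙ · · · · ·
· ♙ · ♙ ♙ · ♙ ♙
♖ · ♗ ♕ ♔ ♗ ♘ ♖


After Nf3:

♜ ♞ · ♛ ♚ ♝ ♞ ♜
· ♟ ♟ ♝ ♟ · ♟ ♟
♟ · · ♟ · ♟ · ·
· · · · · · · ·
♙ · · · · ♙ · ·
♘ · ♙ · · ♘ · ·
· ♙ · ♙ ♙ · ♙ ♙
♖ · ♗ ♕ ♔ ♗ · ♖



  a b c d e f g h
  ─────────────────
8│♜ ♞ · ♛ ♚ ♝ ♞ ♜│8
7│· ♟ ♟ ♝ ♟ · ♟ ♟│7
6│♟ · · ♟ · ♟ · ·│6
5│· · · · · · · ·│5
4│♙ · · · · ♙ · ·│4
3│♘ · ♙ · · ♘ · ·│3
2│· ♙ · ♙ ♙ · ♙ ♙│2
1│♖ · ♗ ♕ ♔ ♗ · ♖│1
  ─────────────────
  a b c d e f g h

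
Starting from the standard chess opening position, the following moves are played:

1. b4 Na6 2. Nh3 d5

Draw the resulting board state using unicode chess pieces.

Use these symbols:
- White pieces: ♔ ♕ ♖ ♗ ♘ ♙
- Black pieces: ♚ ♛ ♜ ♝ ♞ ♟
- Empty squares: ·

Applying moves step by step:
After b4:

♜ ♞ ♝ ♛ ♚ ♝ ♞ ♜
♟ ♟ ♟ ♟ ♟ ♟ ♟ ♟
· · · · · · · ·
· · · · · · · ·
· ♙ · · · · · ·
· · · · · · · ·
♙ · ♙ ♙ ♙ ♙ ♙ ♙
♖ ♘ ♗ ♕ ♔ ♗ ♘ ♖


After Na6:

♜ · ♝ ♛ ♚ ♝ ♞ ♜
♟ ♟ ♟ ♟ ♟ ♟ ♟ ♟
♞ · · · · · · ·
· · · · · · · ·
· ♙ · · · · · ·
· · · · · · · ·
♙ · ♙ ♙ ♙ ♙ ♙ ♙
♖ ♘ ♗ ♕ ♔ ♗ ♘ ♖


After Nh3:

♜ · ♝ ♛ ♚ ♝ ♞ ♜
♟ ♟ ♟ ♟ ♟ ♟ ♟ ♟
♞ · · · · · · ·
· · · · · · · ·
· ♙ · · · · · ·
· · · · · · · ♘
♙ · ♙ ♙ ♙ ♙ ♙ ♙
♖ ♘ ♗ ♕ ♔ ♗ · ♖


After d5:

♜ · ♝ ♛ ♚ ♝ ♞ ♜
♟ ♟ ♟ · ♟ ♟ ♟ ♟
♞ · · · · · · ·
· · · ♟ · · · ·
· ♙ · · · · · ·
· · · · · · · ♘
♙ · ♙ ♙ ♙ ♙ ♙ ♙
♖ ♘ ♗ ♕ ♔ ♗ · ♖



  a b c d e f g h
  ─────────────────
8│♜ · ♝ ♛ ♚ ♝ ♞ ♜│8
7│♟ ♟ ♟ · ♟ ♟ ♟ ♟│7
6│♞ · · · · · · ·│6
5│· · · ♟ · · · ·│5
4│· ♙ · · · · · ·│4
3│· · · · · · · ♘│3
2│♙ · ♙ ♙ ♙ ♙ ♙ ♙│2
1│♖ ♘ ♗ ♕ ♔ ♗ · ♖│1
  ─────────────────
  a b c d e f g h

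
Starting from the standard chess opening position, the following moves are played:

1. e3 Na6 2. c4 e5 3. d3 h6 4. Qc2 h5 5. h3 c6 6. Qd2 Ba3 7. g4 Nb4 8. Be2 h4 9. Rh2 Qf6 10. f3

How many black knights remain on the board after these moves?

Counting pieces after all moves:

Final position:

  a b c d e f g h
  ─────────────────
8│♜ · ♝ · ♚ · ♞ ♜│8
7│♟ ♟ · ♟ · ♟ ♟ ·│7
6│· · ♟ · · ♛ · ·│6
5│· · · · ♟ · · ·│5
4│· ♞ ♙ · · · ♙ ♟│4
3│♝ · · ♙ ♙ ♙ · ♙│3
2│♙ ♙ · ♕ ♗ · · ♖│2
1│♖ ♘ ♗ · ♔ · ♘ ·│1
  ─────────────────
  a b c d e f g h


2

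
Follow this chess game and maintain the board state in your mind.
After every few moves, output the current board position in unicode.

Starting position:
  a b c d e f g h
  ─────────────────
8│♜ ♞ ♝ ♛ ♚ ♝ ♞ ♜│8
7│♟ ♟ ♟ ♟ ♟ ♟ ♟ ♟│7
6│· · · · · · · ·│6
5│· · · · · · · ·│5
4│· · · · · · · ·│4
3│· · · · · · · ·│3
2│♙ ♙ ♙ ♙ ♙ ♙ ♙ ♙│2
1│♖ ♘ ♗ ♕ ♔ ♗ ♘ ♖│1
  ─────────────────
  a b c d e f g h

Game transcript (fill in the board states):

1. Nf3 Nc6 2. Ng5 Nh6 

  a b c d e f g h
  ─────────────────
8│♜ · ♝ ♛ ♚ ♝ · ♜│8
7│♟ ♟ ♟ ♟ ♟ ♟ ♟ ♟│7
6│· · ♞ · · · · ♞│6
5│· · · · · · ♘ ·│5
4│· · · · · · · ·│4
3│· · · · · · · ·│3
2│♙ ♙ ♙ ♙ ♙ ♙ ♙ ♙│2
1│♖ ♘ ♗ ♕ ♔ ♗ · ♖│1
  ─────────────────
  a b c d e f g h

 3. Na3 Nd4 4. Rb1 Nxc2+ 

  a b c d e f g h
  ─────────────────
8│♜ · ♝ ♛ ♚ ♝ · ♜│8
7│♟ ♟ ♟ ♟ ♟ ♟ ♟ ♟│7
6│· · · · · · · ♞│6
5│· · · · · · ♘ ·│5
4│· · · · · · · ·│4
3│♘ · · · · · · ·│3
2│♙ ♙ ♞ ♙ ♙ ♙ ♙ ♙│2
1│· ♖ ♗ ♕ ♔ ♗ · ♖│1
  ─────────────────
  a b c d e f g h

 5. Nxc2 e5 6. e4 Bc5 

  a b c d e f g h
  ─────────────────
8│♜ · ♝ ♛ ♚ · · ♜│8
7│♟ ♟ ♟ ♟ · ♟ ♟ ♟│7
6│· · · · · · · ♞│6
5│· · ♝ · ♟ · ♘ ·│5
4│· · · · ♙ · · ·│4
3│· · · · · · · ·│3
2│♙ ♙ ♘ ♙ · ♙ ♙ ♙│2
1│· ♖ ♗ ♕ ♔ ♗ · ♖│1
  ─────────────────
  a b c d e f g h

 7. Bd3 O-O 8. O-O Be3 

  a b c d e f g h
  ─────────────────
8│♜ · ♝ ♛ · ♜ ♚ ·│8
7│♟ ♟ ♟ ♟ · ♟ ♟ ♟│7
6│· · · · · · · ♞│6
5│· · · · ♟ · ♘ ·│5
4│· · · · ♙ · · ·│4
3│· · · ♗ ♝ · · ·│3
2│♙ ♙ ♘ ♙ · ♙ ♙ ♙│2
1│· ♖ ♗ ♕ · ♖ ♔ ·│1
  ─────────────────
  a b c d e f g h



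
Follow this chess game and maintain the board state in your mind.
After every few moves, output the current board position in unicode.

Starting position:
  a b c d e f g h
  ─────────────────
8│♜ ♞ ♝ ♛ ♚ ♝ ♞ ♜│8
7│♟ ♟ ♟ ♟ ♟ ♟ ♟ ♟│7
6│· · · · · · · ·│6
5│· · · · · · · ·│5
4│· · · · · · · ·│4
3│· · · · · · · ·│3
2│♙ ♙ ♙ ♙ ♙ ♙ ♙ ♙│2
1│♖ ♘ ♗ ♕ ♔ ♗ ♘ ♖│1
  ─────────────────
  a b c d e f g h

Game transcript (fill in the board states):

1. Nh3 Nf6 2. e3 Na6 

  a b c d e f g h
  ─────────────────
8│♜ · ♝ ♛ ♚ ♝ · ♜│8
7│♟ ♟ ♟ ♟ ♟ ♟ ♟ ♟│7
6│♞ · · · · ♞ · ·│6
5│· · · · · · · ·│5
4│· · · · · · · ·│4
3│· · · · ♙ · · ♘│3
2│♙ ♙ ♙ ♙ · ♙ ♙ ♙│2
1│♖ ♘ ♗ ♕ ♔ ♗ · ♖│1
  ─────────────────
  a b c d e f g h

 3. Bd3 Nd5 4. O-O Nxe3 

  a b c d e f g h
  ─────────────────
8│♜ · ♝ ♛ ♚ ♝ · ♜│8
7│♟ ♟ ♟ ♟ ♟ ♟ ♟ ♟│7
6│♞ · · · · · · ·│6
5│· · · · · · · ·│5
4│· · · · · · · ·│4
3│· · · ♗ ♞ · · ♘│3
2│♙ ♙ ♙ ♙ · ♙ ♙ ♙│2
1│♖ ♘ ♗ ♕ · ♖ ♔ ·│1
  ─────────────────
  a b c d e f g h

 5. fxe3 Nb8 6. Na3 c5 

  a b c d e f g h
  ─────────────────
8│♜ ♞ ♝ ♛ ♚ ♝ · ♜│8
7│♟ ♟ · ♟ ♟ ♟ ♟ ♟│7
6│· · · · · · · ·│6
5│· · ♟ · · · · ·│5
4│· · · · · · · ·│4
3│♘ · · ♗ ♙ · · ♘│3
2│♙ ♙ ♙ ♙ · · ♙ ♙│2
1│♖ · ♗ ♕ · ♖ ♔ ·│1
  ─────────────────
  a b c d e f g h

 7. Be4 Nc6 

  a b c d e f g h
  ─────────────────
8│♜ · ♝ ♛ ♚ ♝ · ♜│8
7│♟ ♟ · ♟ ♟ ♟ ♟ ♟│7
6│· · ♞ · · · · ·│6
5│· · ♟ · · · · ·│5
4│· · · · ♗ · · ·│4
3│♘ · · · ♙ · · ♘│3
2│♙ ♙ ♙ ♙ · · ♙ ♙│2
1│♖ · ♗ ♕ · ♖ ♔ ·│1
  ─────────────────
  a b c d e f g h


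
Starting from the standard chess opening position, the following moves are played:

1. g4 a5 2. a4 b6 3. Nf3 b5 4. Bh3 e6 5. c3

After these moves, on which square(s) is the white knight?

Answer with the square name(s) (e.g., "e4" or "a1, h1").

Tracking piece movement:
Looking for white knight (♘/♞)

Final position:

  a b c d e f g h
  ─────────────────
8│♜ ♞ ♝ ♛ ♚ ♝ ♞ ♜│8
7│· · ♟ ♟ · ♟ ♟ ♟│7
6│· · · · ♟ · · ·│6
5│♟ ♟ · · · · · ·│5
4│♙ · · · · · ♙ ·│4
3│· · ♙ · · ♘ · ♗│3
2│· ♙ · ♙ ♙ ♙ · ♙│2
1│♖ ♘ ♗ ♕ ♔ · · ♖│1
  ─────────────────
  a b c d e f g h


b1, f3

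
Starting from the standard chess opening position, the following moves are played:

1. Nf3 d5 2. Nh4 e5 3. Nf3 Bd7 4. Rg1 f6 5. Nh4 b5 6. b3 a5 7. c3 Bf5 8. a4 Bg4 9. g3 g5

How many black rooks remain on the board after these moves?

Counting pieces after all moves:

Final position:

  a b c d e f g h
  ─────────────────
8│♜ ♞ · ♛ ♚ ♝ ♞ ♜│8
7│· · ♟ · · · · ♟│7
6│· · · · · ♟ · ·│6
5│♟ ♟ · ♟ ♟ · ♟ ·│5
4│♙ · · · · · ♝ ♘│4
3│· ♙ ♙ · · · ♙ ·│3
2│· · · ♙ ♙ ♙ · ♙│2
1│♖ ♘ ♗ ♕ ♔ ♗ ♖ ·│1
  ─────────────────
  a b c d e f g h


2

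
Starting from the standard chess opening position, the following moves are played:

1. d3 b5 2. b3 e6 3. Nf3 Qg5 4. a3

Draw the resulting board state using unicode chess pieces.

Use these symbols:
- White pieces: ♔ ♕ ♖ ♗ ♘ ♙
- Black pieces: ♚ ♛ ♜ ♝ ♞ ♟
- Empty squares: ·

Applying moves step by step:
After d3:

♜ ♞ ♝ ♛ ♚ ♝ ♞ ♜
♟ ♟ ♟ ♟ ♟ ♟ ♟ ♟
· · · · · · · ·
· · · · · · · ·
· · · · · · · ·
· · · ♙ · · · ·
♙ ♙ ♙ · ♙ ♙ ♙ ♙
♖ ♘ ♗ ♕ ♔ ♗ ♘ ♖


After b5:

♜ ♞ ♝ ♛ ♚ ♝ ♞ ♜
♟ · ♟ ♟ ♟ ♟ ♟ ♟
· · · · · · · ·
· ♟ · · · · · ·
· · · · · · · ·
· · · ♙ · · · ·
♙ ♙ ♙ · ♙ ♙ ♙ ♙
♖ ♘ ♗ ♕ ♔ ♗ ♘ ♖


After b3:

♜ ♞ ♝ ♛ ♚ ♝ ♞ ♜
♟ · ♟ ♟ ♟ ♟ ♟ ♟
· · · · · · · ·
· ♟ · · · · · ·
· · · · · · · ·
· ♙ · ♙ · · · ·
♙ · ♙ · ♙ ♙ ♙ ♙
♖ ♘ ♗ ♕ ♔ ♗ ♘ ♖


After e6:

♜ ♞ ♝ ♛ ♚ ♝ ♞ ♜
♟ · ♟ ♟ · ♟ ♟ ♟
· · · · ♟ · · ·
· ♟ · · · · · ·
· · · · · · · ·
· ♙ · ♙ · · · ·
♙ · ♙ · ♙ ♙ ♙ ♙
♖ ♘ ♗ ♕ ♔ ♗ ♘ ♖


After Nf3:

♜ ♞ ♝ ♛ ♚ ♝ ♞ ♜
♟ · ♟ ♟ · ♟ ♟ ♟
· · · · ♟ · · ·
· ♟ · · · · · ·
· · · · · · · ·
· ♙ · ♙ · ♘ · ·
♙ · ♙ · ♙ ♙ ♙ ♙
♖ ♘ ♗ ♕ ♔ ♗ · ♖


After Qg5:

♜ ♞ ♝ · ♚ ♝ ♞ ♜
♟ · ♟ ♟ · ♟ ♟ ♟
· · · · ♟ · · ·
· ♟ · · · · ♛ ·
· · · · · · · ·
· ♙ · ♙ · ♘ · ·
♙ · ♙ · ♙ ♙ ♙ ♙
♖ ♘ ♗ ♕ ♔ ♗ · ♖


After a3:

♜ ♞ ♝ · ♚ ♝ ♞ ♜
♟ · ♟ ♟ · ♟ ♟ ♟
· · · · ♟ · · ·
· ♟ · · · · ♛ ·
· · · · · · · ·
♙ ♙ · ♙ · ♘ · ·
· · ♙ · ♙ ♙ ♙ ♙
♖ ♘ ♗ ♕ ♔ ♗ · ♖



  a b c d e f g h
  ─────────────────
8│♜ ♞ ♝ · ♚ ♝ ♞ ♜│8
7│♟ · ♟ ♟ · ♟ ♟ ♟│7
6│· · · · ♟ · · ·│6
5│· ♟ · · · · ♛ ·│5
4│· · · · · · · ·│4
3│♙ ♙ · ♙ · ♘ · ·│3
2│· · ♙ · ♙ ♙ ♙ ♙│2
1│♖ ♘ ♗ ♕ ♔ ♗ · ♖│1
  ─────────────────
  a b c d e f g h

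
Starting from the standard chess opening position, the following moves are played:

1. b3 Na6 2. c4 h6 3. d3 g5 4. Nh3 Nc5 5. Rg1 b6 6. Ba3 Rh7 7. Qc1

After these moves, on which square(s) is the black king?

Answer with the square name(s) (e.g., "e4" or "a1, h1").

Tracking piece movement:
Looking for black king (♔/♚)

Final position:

  a b c d e f g h
  ─────────────────
8│♜ · ♝ ♛ ♚ ♝ ♞ ·│8
7│♟ · ♟ ♟ ♟ ♟ · ♜│7
6│· ♟ · · · · · ♟│6
5│· · ♞ · · · ♟ ·│5
4│· · ♙ · · · · ·│4
3│♗ ♙ · ♙ · · · ♘│3
2│♙ · · · ♙ ♙ ♙ ♙│2
1│♖ ♘ ♕ · ♔ ♗ ♖ ·│1
  ─────────────────
  a b c d e f g h


e8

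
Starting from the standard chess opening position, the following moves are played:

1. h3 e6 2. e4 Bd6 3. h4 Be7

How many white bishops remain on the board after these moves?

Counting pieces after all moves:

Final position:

  a b c d e f g h
  ─────────────────
8│♜ ♞ ♝ ♛ ♚ · ♞ ♜│8
7│♟ ♟ ♟ ♟ ♝ ♟ ♟ ♟│7
6│· · · · ♟ · · ·│6
5│· · · · · · · ·│5
4│· · · · ♙ · · ♙│4
3│· · · · · · · ·│3
2│♙ ♙ ♙ ♙ · ♙ ♙ ·│2
1│♖ ♘ ♗ ♕ ♔ ♗ ♘ ♖│1
  ─────────────────
  a b c d e f g h


2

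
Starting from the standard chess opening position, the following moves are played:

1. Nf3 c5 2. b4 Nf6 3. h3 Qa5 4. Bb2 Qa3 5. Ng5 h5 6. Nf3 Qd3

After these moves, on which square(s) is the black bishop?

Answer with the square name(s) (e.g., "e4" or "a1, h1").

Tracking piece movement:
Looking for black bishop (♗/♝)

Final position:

  a b c d e f g h
  ─────────────────
8│♜ ♞ ♝ · ♚ ♝ · ♜│8
7│♟ ♟ · ♟ ♟ ♟ ♟ ·│7
6│· · · · · ♞ · ·│6
5│· · ♟ · · · · ♟│5
4│· ♙ · · · · · ·│4
3│· · · ♛ · ♘ · ♙│3
2│♙ ♗ ♙ ♙ ♙ ♙ ♙ ·│2
1│♖ ♘ · ♕ ♔ ♗ · ♖│1
  ─────────────────
  a b c d e f g h


c8, f8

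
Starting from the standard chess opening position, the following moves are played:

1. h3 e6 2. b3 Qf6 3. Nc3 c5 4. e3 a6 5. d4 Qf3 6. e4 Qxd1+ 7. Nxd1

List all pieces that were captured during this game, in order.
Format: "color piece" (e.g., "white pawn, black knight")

Tracking captures:
  Qxd1+: captured white queen
  Nxd1: captured black queen

white queen, black queen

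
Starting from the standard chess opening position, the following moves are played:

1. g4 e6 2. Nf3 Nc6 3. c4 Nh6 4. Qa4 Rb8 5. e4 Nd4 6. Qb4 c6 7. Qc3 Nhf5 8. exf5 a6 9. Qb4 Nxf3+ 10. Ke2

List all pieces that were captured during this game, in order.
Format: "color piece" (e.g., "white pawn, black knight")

Tracking captures:
  exf5: captured black knight
  Nxf3+: captured white knight

black knight, white knight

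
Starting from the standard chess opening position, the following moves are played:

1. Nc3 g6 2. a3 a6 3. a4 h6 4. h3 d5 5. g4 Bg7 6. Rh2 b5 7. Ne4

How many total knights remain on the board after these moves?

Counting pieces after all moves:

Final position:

  a b c d e f g h
  ─────────────────
8│♜ ♞ ♝ ♛ ♚ · ♞ ♜│8
7│· · ♟ · ♟ ♟ ♝ ·│7
6│♟ · · · · · ♟ ♟│6
5│· ♟ · ♟ · · · ·│5
4│♙ · · · ♘ · ♙ ·│4
3│· · · · · · · ♙│3
2│· ♙ ♙ ♙ ♙ ♙ · ♖│2
1│♖ · ♗ ♕ ♔ ♗ ♘ ·│1
  ─────────────────
  a b c d e f g h


4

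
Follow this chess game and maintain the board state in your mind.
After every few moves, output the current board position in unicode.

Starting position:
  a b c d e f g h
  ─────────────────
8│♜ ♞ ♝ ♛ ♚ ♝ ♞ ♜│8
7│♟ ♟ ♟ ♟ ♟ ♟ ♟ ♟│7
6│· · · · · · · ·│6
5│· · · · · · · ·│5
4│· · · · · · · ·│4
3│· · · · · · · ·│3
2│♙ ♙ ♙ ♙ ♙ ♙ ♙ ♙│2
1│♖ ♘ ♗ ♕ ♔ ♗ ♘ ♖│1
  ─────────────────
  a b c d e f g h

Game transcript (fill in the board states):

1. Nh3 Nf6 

  a b c d e f g h
  ─────────────────
8│♜ ♞ ♝ ♛ ♚ ♝ · ♜│8
7│♟ ♟ ♟ ♟ ♟ ♟ ♟ ♟│7
6│· · · · · ♞ · ·│6
5│· · · · · · · ·│5
4│· · · · · · · ·│4
3│· · · · · · · ♘│3
2│♙ ♙ ♙ ♙ ♙ ♙ ♙ ♙│2
1│♖ ♘ ♗ ♕ ♔ ♗ · ♖│1
  ─────────────────
  a b c d e f g h

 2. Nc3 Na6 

  a b c d e f g h
  ─────────────────
8│♜ · ♝ ♛ ♚ ♝ · ♜│8
7│♟ ♟ ♟ ♟ ♟ ♟ ♟ ♟│7
6│♞ · · · · ♞ · ·│6
5│· · · · · · · ·│5
4│· · · · · · · ·│4
3│· · ♘ · · · · ♘│3
2│♙ ♙ ♙ ♙ ♙ ♙ ♙ ♙│2
1│♖ · ♗ ♕ ♔ ♗ · ♖│1
  ─────────────────
  a b c d e f g h

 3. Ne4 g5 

  a b c d e f g h
  ─────────────────
8│♜ · ♝ ♛ ♚ ♝ · ♜│8
7│♟ ♟ ♟ ♟ ♟ ♟ · ♟│7
6│♞ · · · · ♞ · ·│6
5│· · · · · · ♟ ·│5
4│· · · · ♘ · · ·│4
3│· · · · · · · ♘│3
2│♙ ♙ ♙ ♙ ♙ ♙ ♙ ♙│2
1│♖ · ♗ ♕ ♔ ♗ · ♖│1
  ─────────────────
  a b c d e f g h

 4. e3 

  a b c d e f g h
  ─────────────────
8│♜ · ♝ ♛ ♚ ♝ · ♜│8
7│♟ ♟ ♟ ♟ ♟ ♟ · ♟│7
6│♞ · · · · ♞ · ·│6
5│· · · · · · ♟ ·│5
4│· · · · ♘ · · ·│4
3│· · · · ♙ · · ♘│3
2│♙ ♙ ♙ ♙ · ♙ ♙ ♙│2
1│♖ · ♗ ♕ ♔ ♗ · ♖│1
  ─────────────────
  a b c d e f g h
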